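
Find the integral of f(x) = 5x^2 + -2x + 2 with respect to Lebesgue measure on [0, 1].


The Lebesgue integral of a Riemann-integrable function agrees with the Riemann integral.
Antiderivative F(x) = (5/3)x^3 + (-2/2)x^2 + 2x
F(1) = (5/3)*1^3 + (-2/2)*1^2 + 2*1
     = (5/3)*1 + (-2/2)*1 + 2*1
     = 1.666667 + -1 + 2
     = 2.666667
F(0) = 0.0
Integral = F(1) - F(0) = 2.666667 - 0.0 = 2.666667


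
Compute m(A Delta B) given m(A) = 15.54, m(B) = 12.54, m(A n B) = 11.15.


m(A Delta B) = m(A) + m(B) - 2*m(A n B)
= 15.54 + 12.54 - 2*11.15
= 15.54 + 12.54 - 22.3
= 5.78


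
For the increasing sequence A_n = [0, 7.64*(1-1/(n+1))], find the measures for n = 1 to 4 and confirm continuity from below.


By continuity of measure from below: if A_n increases to A, then m(A_n) -> m(A).
Here A = [0, 7.64], so m(A) = 7.64
Step 1: a_1 = 7.64*(1 - 1/2) = 3.82, m(A_1) = 3.82
Step 2: a_2 = 7.64*(1 - 1/3) = 5.0933, m(A_2) = 5.0933
Step 3: a_3 = 7.64*(1 - 1/4) = 5.73, m(A_3) = 5.73
Step 4: a_4 = 7.64*(1 - 1/5) = 6.112, m(A_4) = 6.112
Limit: m(A_n) -> m([0,7.64]) = 7.64


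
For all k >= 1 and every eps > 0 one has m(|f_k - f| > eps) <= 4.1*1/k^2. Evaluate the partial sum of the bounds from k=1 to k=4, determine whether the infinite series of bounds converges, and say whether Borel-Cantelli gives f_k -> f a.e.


Step 1: List the terms 4.1*1/k^2 for k = 1 to 4:
  k=1: 4.1
  k=2: 1.025
  k=3: 0.455556
  k=4: 0.25625
Step 2: Partial sum = 4.1 + 1.025 + 0.455556 + 0.25625
     = 5.836806
Step 3: The full series sum_(k>=1) 4.1*1/k^2 converges (p-series with p = 2 > 1; a constant multiple of a convergent series converges).
Step 4: Fix eps > 0. Since sum_k m(|f_k - f| > eps) < infinity, the Borel-Cantelli lemma gives
        m(limsup_k {|f_k - f| > eps}) = 0, i.e. for a.e. x, |f_k(x) - f(x)| <= eps for all large k.
        Applying this with eps = 1/j for j = 1, 2, ... and intersecting the countably many full-measure sets,
        for a.e. x we get limsup_k |f_k(x) - f(x)| <= 1/j for every j, hence f_k -> f almost everywhere.
Conclusion: series converges; Borel-Cantelli yields f_k -> f a.e.


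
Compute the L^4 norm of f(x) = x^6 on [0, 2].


Step 1: ||f||_4 = (integral_0^2 |x^6|^4 dx)^(1/4)
     = (integral_0^2 x^24 dx)^(1/4)
Step 2: integral_0^2 x^24 dx = [x^25/(25)] from 0 to 2 = 2^25/25
     = 33554432/25 = 1.342177e+06
Step 3: ||f||_4 = (1.342177e+06)^(1/4) = 34.037094


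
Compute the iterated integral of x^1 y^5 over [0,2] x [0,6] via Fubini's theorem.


By Fubini's theorem, the double integral factors as a product of single integrals:
Step 1: integral_0^2 x^1 dx = [x^2/2] from 0 to 2
     = 2^2/2 = 2
Step 2: integral_0^6 y^5 dy = [y^6/6] from 0 to 6
     = 6^6/6 = 7776
Step 3: Double integral = 2 * 7776 = 15552


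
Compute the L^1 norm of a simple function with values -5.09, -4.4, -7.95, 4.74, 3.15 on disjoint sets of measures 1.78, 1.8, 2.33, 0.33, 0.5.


Step 1: Compute |f_i|^1 for each value:
  |-5.09|^1 = 5.09
  |-4.4|^1 = 4.4
  |-7.95|^1 = 7.95
  |4.74|^1 = 4.74
  |3.15|^1 = 3.15
Step 2: Multiply by measures and sum:
  5.09 * 1.78 = 9.0602
  4.4 * 1.8 = 7.92
  7.95 * 2.33 = 18.5235
  4.74 * 0.33 = 1.5642
  3.15 * 0.5 = 1.575
Sum = 9.0602 + 7.92 + 18.5235 + 1.5642 + 1.575 = 38.6429
Step 3: Take the p-th root:
||f||_1 = (38.6429)^(1/1) = 38.6429


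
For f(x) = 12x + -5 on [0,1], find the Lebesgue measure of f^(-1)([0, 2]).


f^(-1)([0, 2]) = {x : 0 <= 12x + -5 <= 2}
Solving: (0 - -5)/12 <= x <= (2 - -5)/12
= [0.416667, 0.583333]
Intersecting with [0,1]: [0.416667, 0.583333]
Measure = 0.583333 - 0.416667 = 0.166667


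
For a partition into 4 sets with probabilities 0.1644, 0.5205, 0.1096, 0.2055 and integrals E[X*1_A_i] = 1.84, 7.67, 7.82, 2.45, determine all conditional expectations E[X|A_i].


For each cell A_i: E[X|A_i] = E[X*1_A_i] / P(A_i)
Step 1: E[X|A_1] = 1.84 / 0.1644 = 11.192214
Step 2: E[X|A_2] = 7.67 / 0.5205 = 14.735831
Step 3: E[X|A_3] = 7.82 / 0.1096 = 71.350365
Step 4: E[X|A_4] = 2.45 / 0.2055 = 11.922141
Verification: E[X] = sum E[X*1_A_i] = 1.84 + 7.67 + 7.82 + 2.45 = 19.78


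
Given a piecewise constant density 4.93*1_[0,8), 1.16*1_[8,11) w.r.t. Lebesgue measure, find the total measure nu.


Integrate each piece of the Radon-Nikodym derivative:
Step 1: integral_0^8 4.93 dx = 4.93*(8-0) = 4.93*8 = 39.44
Step 2: integral_8^11 1.16 dx = 1.16*(11-8) = 1.16*3 = 3.48
Total: 39.44 + 3.48 = 42.92


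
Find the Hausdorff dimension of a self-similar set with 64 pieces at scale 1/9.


For a self-similar set with N copies scaled by 1/r:
dim_H = log(N)/log(r) = log(64)/log(9)
= 4.158883/2.197225
= 1.892789


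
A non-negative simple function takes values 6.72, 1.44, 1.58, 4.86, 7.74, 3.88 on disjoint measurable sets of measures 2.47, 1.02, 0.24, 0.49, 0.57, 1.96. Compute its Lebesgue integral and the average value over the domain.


Step 1: Integral = sum(value_i * measure_i)
= 6.72*2.47 + 1.44*1.02 + 1.58*0.24 + 4.86*0.49 + 7.74*0.57 + 3.88*1.96
= 16.5984 + 1.4688 + 0.3792 + 2.3814 + 4.4118 + 7.6048
= 32.8444
Step 2: Total measure of domain = 2.47 + 1.02 + 0.24 + 0.49 + 0.57 + 1.96 = 6.75
Step 3: Average value = 32.8444 / 6.75 = 4.865837


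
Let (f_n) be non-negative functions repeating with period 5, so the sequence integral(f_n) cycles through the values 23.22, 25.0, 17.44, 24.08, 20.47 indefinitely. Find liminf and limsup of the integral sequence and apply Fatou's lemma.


The sequence (integral(f_n)) is periodic with period 5, repeating the values 23.22, 25.0, 17.44, 24.08, 20.47 indefinitely.
Step 1: For a periodic sequence, every tail (a_m, a_(m+1), ...) contains all 5 period values infinitely often.
Step 2: Hence inf of every tail = min of the period values = min(23.22, 25.0, 17.44, 24.08, 20.47) = 17.44.
        liminf_n integral(f_n) = sup over m of (inf of tail from m) = 17.44.
Step 3: Similarly sup of every tail = max of the period values = 25.
        limsup_n integral(f_n) = 25.
Step 4: Fatou's lemma: integral(liminf_n f_n) <= liminf_n integral(f_n) = 17.44.
        So the integral of the pointwise liminf is at most 17.44.


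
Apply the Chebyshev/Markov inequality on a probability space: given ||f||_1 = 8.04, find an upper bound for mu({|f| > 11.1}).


Chebyshev/Markov inequality: mu(|f| > eps) <= (||f||_p / eps)^p
Step 1: ||f||_1 / eps = 8.04 / 11.1 = 0.724324
Step 2: Raise to power p = 1:
  (0.724324)^1 = 0.724324
Step 3: Therefore mu(|f| > 11.1) <= 0.724324


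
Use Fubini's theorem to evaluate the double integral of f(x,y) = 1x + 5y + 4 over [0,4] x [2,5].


By Fubini, integrate in x first, then y.
Step 1: Fix y, integrate over x in [0,4]:
  integral(1x + 5y + 4, x=0..4)
  = 1*(4^2 - 0^2)/2 + (5y + 4)*(4 - 0)
  = 8 + (5y + 4)*4
  = 8 + 20y + 16
  = 24 + 20y
Step 2: Integrate over y in [2,5]:
  integral(24 + 20y, y=2..5)
  = 24*3 + 20*(5^2 - 2^2)/2
  = 72 + 210
  = 282


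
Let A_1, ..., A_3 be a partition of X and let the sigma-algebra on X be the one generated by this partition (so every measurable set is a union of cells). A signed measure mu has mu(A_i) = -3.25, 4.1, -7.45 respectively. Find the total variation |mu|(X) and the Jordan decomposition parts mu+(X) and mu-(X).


Step 1: Every measurable set is a union of atoms (the cells / points), so a Hahn decomposition is
  obtained by grouping atoms by sign: P = union of atoms with mu > 0, N = union of the remaining atoms.
  Atoms in P (indices): 2;  atoms in N (indices): 1, 3
  Positive values: 4.1
  Negative values: -3.25, -7.45
Step 2: mu+(X) = mu(P) = sum of positive atom values = 4.1
Step 3: mu-(X) = -mu(N) = sum of |negative atom values| = 10.7
Step 4: |mu|(X) = mu+(X) + mu-(X) = 4.1 + 10.7 = 14.8


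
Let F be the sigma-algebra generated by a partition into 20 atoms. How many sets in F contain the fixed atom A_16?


Each element of F is a union of some subset S of the 20 atoms.
The element contains A_16 iff A_16 is in S.
So we count subsets S of {A_1,...,A_20} with A_16 in S: choose freely among the other 19 atoms.
Count = 2^(20-1) = 2^19 = 524288.


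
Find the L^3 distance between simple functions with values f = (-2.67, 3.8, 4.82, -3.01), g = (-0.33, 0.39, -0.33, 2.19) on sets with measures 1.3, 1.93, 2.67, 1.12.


Step 1: Compute differences f_i - g_i:
  -2.67 - -0.33 = -2.34
  3.8 - 0.39 = 3.41
  4.82 - -0.33 = 5.15
  -3.01 - 2.19 = -5.2
Step 2: Compute |diff|^3 * measure for each set:
  |-2.34|^3 * 1.3 = 12.812904 * 1.3 = 16.656775
  |3.41|^3 * 1.93 = 39.651821 * 1.93 = 76.528015
  |5.15|^3 * 2.67 = 136.590875 * 2.67 = 364.697636
  |-5.2|^3 * 1.12 = 140.608 * 1.12 = 157.48096
Step 3: Sum = 615.363386
Step 4: ||f-g||_3 = (615.363386)^(1/3) = 8.50571


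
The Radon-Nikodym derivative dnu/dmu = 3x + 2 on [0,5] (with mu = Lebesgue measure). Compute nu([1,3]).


nu(A) = integral_A (dnu/dmu) dmu = integral_1^3 (3x + 2) dx
Step 1: Antiderivative F(x) = (3/2)x^2 + 2x
Step 2: F(3) = (3/2)*3^2 + 2*3 = 13.5 + 6 = 19.5
Step 3: F(1) = (3/2)*1^2 + 2*1 = 1.5 + 2 = 3.5
Step 4: nu([1,3]) = F(3) - F(1) = 19.5 - 3.5 = 16


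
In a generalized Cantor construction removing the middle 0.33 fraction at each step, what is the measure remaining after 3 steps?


Step 1: At each step, fraction remaining = 1 - 0.33 = 0.67
Step 2: After 3 steps, measure = (0.67)^3
Step 3: Computing the power step by step:
  After step 1: 0.67
  After step 2: 0.4489
  After step 3: 0.300763
Result = 0.300763


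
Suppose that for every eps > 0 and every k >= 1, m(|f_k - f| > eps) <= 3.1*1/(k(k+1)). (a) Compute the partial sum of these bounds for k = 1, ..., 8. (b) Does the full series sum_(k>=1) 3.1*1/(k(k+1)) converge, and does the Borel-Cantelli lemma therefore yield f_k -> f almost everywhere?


Step 1: List the terms 3.1*1/(k(k+1)) for k = 1 to 8:
  k=1: 1.55
  k=2: 0.516667
  k=3: 0.258333
  k=4: 0.155
  k=5: 0.103333
  k=6: 0.07381
  k=7: 0.055357
  k=8: 0.043056
Step 2: Partial sum = 1.55 + 0.516667 + 0.258333 + 0.155 + 0.103333 + 0.07381 + 0.055357 + 0.043056
     = 2.755556
Step 3: The full series sum_(k>=1) 3.1*1/(k(k+1)) converges (telescoping series sum 1/(k(k+1)) = 1; a constant multiple of a convergent series converges).
Step 4: Fix eps > 0. Since sum_k m(|f_k - f| > eps) < infinity, the Borel-Cantelli lemma gives
        m(limsup_k {|f_k - f| > eps}) = 0, i.e. for a.e. x, |f_k(x) - f(x)| <= eps for all large k.
        Applying this with eps = 1/j for j = 1, 2, ... and intersecting the countably many full-measure sets,
        for a.e. x we get limsup_k |f_k(x) - f(x)| <= 1/j for every j, hence f_k -> f almost everywhere.
Conclusion: series converges; Borel-Cantelli yields f_k -> f a.e.


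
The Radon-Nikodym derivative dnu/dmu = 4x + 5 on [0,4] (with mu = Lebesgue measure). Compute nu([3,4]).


nu(A) = integral_A (dnu/dmu) dmu = integral_3^4 (4x + 5) dx
Step 1: Antiderivative F(x) = (4/2)x^2 + 5x
Step 2: F(4) = (4/2)*4^2 + 5*4 = 32 + 20 = 52
Step 3: F(3) = (4/2)*3^2 + 5*3 = 18 + 15 = 33
Step 4: nu([3,4]) = F(4) - F(3) = 52 - 33 = 19


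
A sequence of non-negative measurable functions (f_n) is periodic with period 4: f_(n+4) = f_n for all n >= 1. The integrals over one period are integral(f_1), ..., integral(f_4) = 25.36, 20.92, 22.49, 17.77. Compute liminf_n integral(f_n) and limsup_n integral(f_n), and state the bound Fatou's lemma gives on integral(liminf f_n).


The sequence (integral(f_n)) is periodic with period 4, repeating the values 25.36, 20.92, 22.49, 17.77 indefinitely.
Step 1: For a periodic sequence, every tail (a_m, a_(m+1), ...) contains all 4 period values infinitely often.
Step 2: Hence inf of every tail = min of the period values = min(25.36, 20.92, 22.49, 17.77) = 17.77.
        liminf_n integral(f_n) = sup over m of (inf of tail from m) = 17.77.
Step 3: Similarly sup of every tail = max of the period values = 25.36.
        limsup_n integral(f_n) = 25.36.
Step 4: Fatou's lemma: integral(liminf_n f_n) <= liminf_n integral(f_n) = 17.77.
        So the integral of the pointwise liminf is at most 17.77.


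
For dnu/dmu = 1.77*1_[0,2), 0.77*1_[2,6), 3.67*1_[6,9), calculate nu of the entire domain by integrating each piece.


Integrate each piece of the Radon-Nikodym derivative:
Step 1: integral_0^2 1.77 dx = 1.77*(2-0) = 1.77*2 = 3.54
Step 2: integral_2^6 0.77 dx = 0.77*(6-2) = 0.77*4 = 3.08
Step 3: integral_6^9 3.67 dx = 3.67*(9-6) = 3.67*3 = 11.01
Total: 3.54 + 3.08 + 11.01 = 17.63


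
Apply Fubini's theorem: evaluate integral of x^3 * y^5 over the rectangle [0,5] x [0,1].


By Fubini's theorem, the double integral factors as a product of single integrals:
Step 1: integral_0^5 x^3 dx = [x^4/4] from 0 to 5
     = 5^4/4 = 156.25
Step 2: integral_0^1 y^5 dy = [y^6/6] from 0 to 1
     = 1^6/6 = 0.166667
Step 3: Double integral = 156.25 * 0.166667 = 26.041667


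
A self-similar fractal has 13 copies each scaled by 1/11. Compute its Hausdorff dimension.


For a self-similar set with N copies scaled by 1/r:
dim_H = log(N)/log(r) = log(13)/log(11)
= 2.564949/2.397895
= 1.069667


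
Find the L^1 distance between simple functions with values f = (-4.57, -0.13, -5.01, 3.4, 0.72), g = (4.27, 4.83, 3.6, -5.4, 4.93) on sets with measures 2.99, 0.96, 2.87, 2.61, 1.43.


Step 1: Compute differences f_i - g_i:
  -4.57 - 4.27 = -8.84
  -0.13 - 4.83 = -4.96
  -5.01 - 3.6 = -8.61
  3.4 - -5.4 = 8.8
  0.72 - 4.93 = -4.21
Step 2: Compute |diff|^1 * measure for each set:
  |-8.84|^1 * 2.99 = 8.84 * 2.99 = 26.4316
  |-4.96|^1 * 0.96 = 4.96 * 0.96 = 4.7616
  |-8.61|^1 * 2.87 = 8.61 * 2.87 = 24.7107
  |8.8|^1 * 2.61 = 8.8 * 2.61 = 22.968
  |-4.21|^1 * 1.43 = 4.21 * 1.43 = 6.0203
Step 3: Sum = 84.8922
Step 4: ||f-g||_1 = (84.8922)^(1/1) = 84.8922


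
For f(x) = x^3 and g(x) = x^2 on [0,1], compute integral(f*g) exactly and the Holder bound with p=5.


Step 1: Exact integral of f*g = integral(x^5, 0, 1) = 1/6
     = 0.166667
Step 2: Holder bound with p=5, q=1.25:
  ||f||_p = (integral x^15 dx)^(1/5) = (1/16)^(1/5) = 0.574349
  ||g||_q = (integral x^2.5 dx)^(1/1.25) = (1/3.5)^(1/1.25) = 0.367067
Step 3: Holder bound = ||f||_p * ||g||_q = 0.574349 * 0.367067 = 0.210825
Verification: 0.166667 <= 0.210825 (Holder holds)


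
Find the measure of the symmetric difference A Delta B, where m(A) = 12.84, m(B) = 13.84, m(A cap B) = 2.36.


m(A Delta B) = m(A) + m(B) - 2*m(A n B)
= 12.84 + 13.84 - 2*2.36
= 12.84 + 13.84 - 4.72
= 21.96


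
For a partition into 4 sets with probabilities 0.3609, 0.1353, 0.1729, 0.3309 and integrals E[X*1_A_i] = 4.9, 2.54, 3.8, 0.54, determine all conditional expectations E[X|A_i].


For each cell A_i: E[X|A_i] = E[X*1_A_i] / P(A_i)
Step 1: E[X|A_1] = 4.9 / 0.3609 = 13.577168
Step 2: E[X|A_2] = 2.54 / 0.1353 = 18.773097
Step 3: E[X|A_3] = 3.8 / 0.1729 = 21.978022
Step 4: E[X|A_4] = 0.54 / 0.3309 = 1.631913
Verification: E[X] = sum E[X*1_A_i] = 4.9 + 2.54 + 3.8 + 0.54 = 11.78


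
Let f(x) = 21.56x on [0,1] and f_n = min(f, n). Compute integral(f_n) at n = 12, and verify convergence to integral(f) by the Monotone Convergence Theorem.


f(x) = 21.56x on [0,1]; f_n(x) = min(21.56x, n). At n = 12:
Step 1: f(x) reaches 12 at x = 12/21.56 = 0.556586
Step 2: integral(f_12) = integral(21.56x, 0, 0.556586) + integral(12, 0.556586, 1)
       = 21.56*0.556586^2/2 + 12*(1 - 0.556586)
       = 3.339518 + 5.320965
       = 8.660482
Step 3: As n -> infinity, f_n increases to f, so by MCT integral(f_n) -> integral(f) = 21.56/2 = 10.78.
Convergence: integral(f_12) = 8.660482 -> 10.78 as n -> infinity


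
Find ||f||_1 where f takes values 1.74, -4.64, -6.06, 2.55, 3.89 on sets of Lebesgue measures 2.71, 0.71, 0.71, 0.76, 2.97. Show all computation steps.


Step 1: Compute |f_i|^1 for each value:
  |1.74|^1 = 1.74
  |-4.64|^1 = 4.64
  |-6.06|^1 = 6.06
  |2.55|^1 = 2.55
  |3.89|^1 = 3.89
Step 2: Multiply by measures and sum:
  1.74 * 2.71 = 4.7154
  4.64 * 0.71 = 3.2944
  6.06 * 0.71 = 4.3026
  2.55 * 0.76 = 1.938
  3.89 * 2.97 = 11.5533
Sum = 4.7154 + 3.2944 + 4.3026 + 1.938 + 11.5533 = 25.8037
Step 3: Take the p-th root:
||f||_1 = (25.8037)^(1/1) = 25.8037


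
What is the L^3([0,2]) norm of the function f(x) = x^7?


Step 1: ||f||_3 = (integral_0^2 |x^7|^3 dx)^(1/3)
     = (integral_0^2 x^21 dx)^(1/3)
Step 2: integral_0^2 x^21 dx = [x^22/(22)] from 0 to 2 = 2^22/22
     = 4194304/22 = 190650.181818
Step 3: ||f||_3 = (190650.181818)^(1/3) = 57.554472


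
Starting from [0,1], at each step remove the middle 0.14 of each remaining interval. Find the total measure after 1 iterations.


Step 1: At each step, fraction remaining = 1 - 0.14 = 0.86
Step 2: After 1 steps, measure = (0.86)^1
Step 3: Computing the power step by step:
  After step 1: 0.86
Result = 0.86


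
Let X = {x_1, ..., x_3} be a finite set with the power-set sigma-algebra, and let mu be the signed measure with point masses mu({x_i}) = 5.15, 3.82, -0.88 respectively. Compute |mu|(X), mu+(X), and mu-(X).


Step 1: Every measurable set is a union of atoms (the cells / points), so a Hahn decomposition is
  obtained by grouping atoms by sign: P = union of atoms with mu > 0, N = union of the remaining atoms.
  Atoms in P (indices): 1, 2;  atoms in N (indices): 3
  Positive values: 5.15, 3.82
  Negative values: -0.88
Step 2: mu+(X) = mu(P) = sum of positive atom values = 8.97
Step 3: mu-(X) = -mu(N) = sum of |negative atom values| = 0.88
Step 4: |mu|(X) = mu+(X) + mu-(X) = 8.97 + 0.88 = 9.85


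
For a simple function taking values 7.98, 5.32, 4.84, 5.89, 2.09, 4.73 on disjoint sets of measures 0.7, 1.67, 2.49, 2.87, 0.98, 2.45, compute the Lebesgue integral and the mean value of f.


Step 1: Integral = sum(value_i * measure_i)
= 7.98*0.7 + 5.32*1.67 + 4.84*2.49 + 5.89*2.87 + 2.09*0.98 + 4.73*2.45
= 5.586 + 8.8844 + 12.0516 + 16.9043 + 2.0482 + 11.5885
= 57.063
Step 2: Total measure of domain = 0.7 + 1.67 + 2.49 + 2.87 + 0.98 + 2.45 = 11.16
Step 3: Average value = 57.063 / 11.16 = 5.113172


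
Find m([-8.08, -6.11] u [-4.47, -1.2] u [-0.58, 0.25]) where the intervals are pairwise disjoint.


For pairwise disjoint intervals, m(union) = sum of lengths.
= (-6.11 - -8.08) + (-1.2 - -4.47) + (0.25 - -0.58)
= 1.97 + 3.27 + 0.83
= 6.07


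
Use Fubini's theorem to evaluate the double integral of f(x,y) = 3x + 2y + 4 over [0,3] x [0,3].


By Fubini, integrate in x first, then y.
Step 1: Fix y, integrate over x in [0,3]:
  integral(3x + 2y + 4, x=0..3)
  = 3*(3^2 - 0^2)/2 + (2y + 4)*(3 - 0)
  = 13.5 + (2y + 4)*3
  = 13.5 + 6y + 12
  = 25.5 + 6y
Step 2: Integrate over y in [0,3]:
  integral(25.5 + 6y, y=0..3)
  = 25.5*3 + 6*(3^2 - 0^2)/2
  = 76.5 + 27
  = 103.5


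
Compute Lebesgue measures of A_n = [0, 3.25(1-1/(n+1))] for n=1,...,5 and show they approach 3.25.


By continuity of measure from below: if A_n increases to A, then m(A_n) -> m(A).
Here A = [0, 3.25], so m(A) = 3.25
Step 1: a_1 = 3.25*(1 - 1/2) = 1.625, m(A_1) = 1.625
Step 2: a_2 = 3.25*(1 - 1/3) = 2.1667, m(A_2) = 2.1667
Step 3: a_3 = 3.25*(1 - 1/4) = 2.4375, m(A_3) = 2.4375
Step 4: a_4 = 3.25*(1 - 1/5) = 2.6, m(A_4) = 2.6
Step 5: a_5 = 3.25*(1 - 1/6) = 2.7083, m(A_5) = 2.7083
Limit: m(A_n) -> m([0,3.25]) = 3.25


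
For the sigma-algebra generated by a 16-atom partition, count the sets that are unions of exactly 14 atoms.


Each element of F is a union of some subset of the 16 atoms.
Elements that are unions of exactly 14 atoms correspond to 14-element subsets of the 16 atoms.
Count = C(16, 14) = 16! / (14! * 2!) = 120.


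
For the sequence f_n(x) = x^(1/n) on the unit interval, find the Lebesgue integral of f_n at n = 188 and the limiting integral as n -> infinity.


At n = 188: f_188(x) = x^(1/188).
Step 1: integral(x^(1/188), 0, 1) = [x^(1/188+1) / (1/188+1)] from 0 to 1
     = 1 / (1/188 + 1) = 1 / ((188+1)/188) = 188/(188+1)
     = 188/189 = 0.994709
Step 2: As n -> infinity, f_n(x) = x^(1/n) -> 1 for x in (0,1], and f_n is increasing in n.
By MCT, lim_n integral(f_n) = integral(lim_n f_n) = integral(1, 0, 1) = 1.
Step 3: Verify convergence: 188/189 = 0.994709 -> 1


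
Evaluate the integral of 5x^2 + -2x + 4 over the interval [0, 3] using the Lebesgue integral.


The Lebesgue integral of a Riemann-integrable function agrees with the Riemann integral.
Antiderivative F(x) = (5/3)x^3 + (-2/2)x^2 + 4x
F(3) = (5/3)*3^3 + (-2/2)*3^2 + 4*3
     = (5/3)*27 + (-2/2)*9 + 4*3
     = 45 + -9 + 12
     = 48
F(0) = 0.0
Integral = F(3) - F(0) = 48 - 0.0 = 48


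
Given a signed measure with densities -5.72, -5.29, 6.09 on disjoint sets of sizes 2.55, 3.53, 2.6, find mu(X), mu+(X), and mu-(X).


Step 1: Compute signed measure on each set:
  Set 1: -5.72 * 2.55 = -14.586
  Set 2: -5.29 * 3.53 = -18.6737
  Set 3: 6.09 * 2.6 = 15.834
Step 2: Total signed measure = (-14.586) + (-18.6737) + (15.834)
     = -17.4257
Step 3: Positive part mu+(X) = sum of positive contributions = 15.834
Step 4: Negative part mu-(X) = |sum of negative contributions| = 33.2597


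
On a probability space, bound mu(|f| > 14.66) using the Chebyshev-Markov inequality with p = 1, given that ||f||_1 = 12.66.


Chebyshev/Markov inequality: mu(|f| > eps) <= (||f||_p / eps)^p
Step 1: ||f||_1 / eps = 12.66 / 14.66 = 0.863574
Step 2: Raise to power p = 1:
  (0.863574)^1 = 0.863574
Step 3: Therefore mu(|f| > 14.66) <= 0.863574


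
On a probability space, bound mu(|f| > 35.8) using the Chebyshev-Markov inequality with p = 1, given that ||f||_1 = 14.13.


Chebyshev/Markov inequality: mu(|f| > eps) <= (||f||_p / eps)^p
Step 1: ||f||_1 / eps = 14.13 / 35.8 = 0.394693
Step 2: Raise to power p = 1:
  (0.394693)^1 = 0.394693
Step 3: Therefore mu(|f| > 35.8) <= 0.394693


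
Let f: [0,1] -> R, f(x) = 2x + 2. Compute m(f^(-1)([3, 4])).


f^(-1)([3, 4]) = {x : 3 <= 2x + 2 <= 4}
Solving: (3 - 2)/2 <= x <= (4 - 2)/2
= [0.5, 1]
Intersecting with [0,1]: [0.5, 1]
Measure = 1 - 0.5 = 0.5


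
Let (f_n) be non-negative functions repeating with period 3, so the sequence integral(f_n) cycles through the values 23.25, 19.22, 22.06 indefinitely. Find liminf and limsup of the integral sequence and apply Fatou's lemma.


The sequence (integral(f_n)) is periodic with period 3, repeating the values 23.25, 19.22, 22.06 indefinitely.
Step 1: For a periodic sequence, every tail (a_m, a_(m+1), ...) contains all 3 period values infinitely often.
Step 2: Hence inf of every tail = min of the period values = min(23.25, 19.22, 22.06) = 19.22.
        liminf_n integral(f_n) = sup over m of (inf of tail from m) = 19.22.
Step 3: Similarly sup of every tail = max of the period values = 23.25.
        limsup_n integral(f_n) = 23.25.
Step 4: Fatou's lemma: integral(liminf_n f_n) <= liminf_n integral(f_n) = 19.22.
        So the integral of the pointwise liminf is at most 19.22.


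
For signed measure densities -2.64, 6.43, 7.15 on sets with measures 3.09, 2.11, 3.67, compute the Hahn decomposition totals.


Step 1: Compute signed measure on each set:
  Set 1: -2.64 * 3.09 = -8.1576
  Set 2: 6.43 * 2.11 = 13.5673
  Set 3: 7.15 * 3.67 = 26.2405
Step 2: Total signed measure = (-8.1576) + (13.5673) + (26.2405)
     = 31.6502
Step 3: Positive part mu+(X) = sum of positive contributions = 39.8078
Step 4: Negative part mu-(X) = |sum of negative contributions| = 8.1576


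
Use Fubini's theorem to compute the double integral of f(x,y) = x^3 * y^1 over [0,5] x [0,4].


By Fubini's theorem, the double integral factors as a product of single integrals:
Step 1: integral_0^5 x^3 dx = [x^4/4] from 0 to 5
     = 5^4/4 = 156.25
Step 2: integral_0^4 y^1 dy = [y^2/2] from 0 to 4
     = 4^2/2 = 8
Step 3: Double integral = 156.25 * 8 = 1250


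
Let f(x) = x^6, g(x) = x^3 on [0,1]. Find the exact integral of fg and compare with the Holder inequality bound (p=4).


Step 1: Exact integral of f*g = integral(x^9, 0, 1) = 1/10
     = 0.1
Step 2: Holder bound with p=4, q=1.333333:
  ||f||_p = (integral x^24 dx)^(1/4) = (1/25)^(1/4) = 0.447214
  ||g||_q = (integral x^4 dx)^(1/1.333333) = (1/5)^(1/1.333333) = 0.29907
Step 3: Holder bound = ||f||_p * ||g||_q = 0.447214 * 0.29907 = 0.133748
Verification: 0.1 <= 0.133748 (Holder holds)


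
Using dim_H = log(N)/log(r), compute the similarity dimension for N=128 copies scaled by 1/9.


For a self-similar set with N copies scaled by 1/r:
dim_H = log(N)/log(r) = log(128)/log(9)
= 4.85203/2.197225
= 2.208254


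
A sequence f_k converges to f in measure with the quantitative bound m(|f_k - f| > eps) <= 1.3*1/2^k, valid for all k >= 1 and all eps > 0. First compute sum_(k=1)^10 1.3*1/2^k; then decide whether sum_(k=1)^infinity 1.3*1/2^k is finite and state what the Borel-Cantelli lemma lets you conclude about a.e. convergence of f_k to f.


Step 1: List the terms 1.3*1/2^k for k = 1 to 10:
  k=1: 0.65
  k=2: 0.325
  k=3: 0.1625
  k=4: 0.08125
  k=5: 0.040625
  k=6: 0.020313
  k=7: 0.010156
  k=8: 0.005078
  k=9: 0.002539
  k=10: 0.00127
Step 2: Partial sum = 0.65 + 0.325 + 0.1625 + 0.08125 + 0.040625 + 0.020313 + 0.010156 + 0.005078 + 0.002539 + 0.00127
     = 1.29873
Step 3: The full series sum_(k>=1) 1.3*1/2^k converges (geometric series with ratio 1/2 < 1; a constant multiple of a convergent series converges).
Step 4: Fix eps > 0. Since sum_k m(|f_k - f| > eps) < infinity, the Borel-Cantelli lemma gives
        m(limsup_k {|f_k - f| > eps}) = 0, i.e. for a.e. x, |f_k(x) - f(x)| <= eps for all large k.
        Applying this with eps = 1/j for j = 1, 2, ... and intersecting the countably many full-measure sets,
        for a.e. x we get limsup_k |f_k(x) - f(x)| <= 1/j for every j, hence f_k -> f almost everywhere.
Conclusion: series converges; Borel-Cantelli yields f_k -> f a.e.


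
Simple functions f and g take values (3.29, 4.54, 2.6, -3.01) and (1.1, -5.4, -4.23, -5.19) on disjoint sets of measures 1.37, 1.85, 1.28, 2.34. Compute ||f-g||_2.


Step 1: Compute differences f_i - g_i:
  3.29 - 1.1 = 2.19
  4.54 - -5.4 = 9.94
  2.6 - -4.23 = 6.83
  -3.01 - -5.19 = 2.18
Step 2: Compute |diff|^2 * measure for each set:
  |2.19|^2 * 1.37 = 4.7961 * 1.37 = 6.570657
  |9.94|^2 * 1.85 = 98.8036 * 1.85 = 182.78666
  |6.83|^2 * 1.28 = 46.6489 * 1.28 = 59.710592
  |2.18|^2 * 2.34 = 4.7524 * 2.34 = 11.120616
Step 3: Sum = 260.188525
Step 4: ||f-g||_2 = (260.188525)^(1/2) = 16.13036


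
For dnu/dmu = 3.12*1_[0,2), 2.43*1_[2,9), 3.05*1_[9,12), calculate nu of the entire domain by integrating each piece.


Integrate each piece of the Radon-Nikodym derivative:
Step 1: integral_0^2 3.12 dx = 3.12*(2-0) = 3.12*2 = 6.24
Step 2: integral_2^9 2.43 dx = 2.43*(9-2) = 2.43*7 = 17.01
Step 3: integral_9^12 3.05 dx = 3.05*(12-9) = 3.05*3 = 9.15
Total: 6.24 + 17.01 + 9.15 = 32.4


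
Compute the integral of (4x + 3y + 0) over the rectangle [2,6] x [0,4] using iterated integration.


By Fubini, integrate in x first, then y.
Step 1: Fix y, integrate over x in [2,6]:
  integral(4x + 3y + 0, x=2..6)
  = 4*(6^2 - 2^2)/2 + (3y + 0)*(6 - 2)
  = 64 + (3y + 0)*4
  = 64 + 12y + 0
  = 64 + 12y
Step 2: Integrate over y in [0,4]:
  integral(64 + 12y, y=0..4)
  = 64*4 + 12*(4^2 - 0^2)/2
  = 256 + 96
  = 352


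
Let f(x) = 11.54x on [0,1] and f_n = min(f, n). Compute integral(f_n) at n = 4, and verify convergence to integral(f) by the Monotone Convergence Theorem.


f(x) = 11.54x on [0,1]; f_n(x) = min(11.54x, n). At n = 4:
Step 1: f(x) reaches 4 at x = 4/11.54 = 0.34662
Step 2: integral(f_4) = integral(11.54x, 0, 0.34662) + integral(4, 0.34662, 1)
       = 11.54*0.34662^2/2 + 4*(1 - 0.34662)
       = 0.693241 + 2.613518
       = 3.306759
Step 3: As n -> infinity, f_n increases to f, so by MCT integral(f_n) -> integral(f) = 11.54/2 = 5.77.
Convergence: integral(f_4) = 3.306759 -> 5.77 as n -> infinity


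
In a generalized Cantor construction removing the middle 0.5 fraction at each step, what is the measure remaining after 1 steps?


Step 1: At each step, fraction remaining = 1 - 0.5 = 0.5
Step 2: After 1 steps, measure = (0.5)^1
Step 3: Computing the power step by step:
  After step 1: 0.5
Result = 0.5


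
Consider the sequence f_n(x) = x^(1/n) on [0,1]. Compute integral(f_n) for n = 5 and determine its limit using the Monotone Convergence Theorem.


At n = 5: f_5(x) = x^(1/5).
Step 1: integral(x^(1/5), 0, 1) = [x^(1/5+1) / (1/5+1)] from 0 to 1
     = 1 / (1/5 + 1) = 1 / ((5+1)/5) = 5/(5+1)
     = 5/6 = 0.833333
Step 2: As n -> infinity, f_n(x) = x^(1/n) -> 1 for x in (0,1], and f_n is increasing in n.
By MCT, lim_n integral(f_n) = integral(lim_n f_n) = integral(1, 0, 1) = 1.
Step 3: Verify convergence: 5/6 = 0.833333 -> 1


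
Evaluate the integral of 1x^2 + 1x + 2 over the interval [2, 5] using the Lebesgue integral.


The Lebesgue integral of a Riemann-integrable function agrees with the Riemann integral.
Antiderivative F(x) = (1/3)x^3 + (1/2)x^2 + 2x
F(5) = (1/3)*5^3 + (1/2)*5^2 + 2*5
     = (1/3)*125 + (1/2)*25 + 2*5
     = 41.666667 + 12.5 + 10
     = 64.166667
F(2) = 8.666667
Integral = F(5) - F(2) = 64.166667 - 8.666667 = 55.5


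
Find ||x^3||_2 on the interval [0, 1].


Step 1: ||f||_2 = (integral_0^1 |x^3|^2 dx)^(1/2)
     = (integral_0^1 x^6 dx)^(1/2)
Step 2: integral_0^1 x^6 dx = [x^7/(7)] from 0 to 1 = 1^7/7
     = 1/7 = 0.142857
Step 3: ||f||_2 = (0.142857)^(1/2) = 0.377964


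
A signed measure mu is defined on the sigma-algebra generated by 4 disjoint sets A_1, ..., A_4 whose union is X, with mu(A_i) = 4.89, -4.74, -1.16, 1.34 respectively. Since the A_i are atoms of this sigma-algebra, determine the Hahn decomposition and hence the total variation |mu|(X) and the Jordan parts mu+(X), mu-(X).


Step 1: Every measurable set is a union of atoms (the cells / points), so a Hahn decomposition is
  obtained by grouping atoms by sign: P = union of atoms with mu > 0, N = union of the remaining atoms.
  Atoms in P (indices): 1, 4;  atoms in N (indices): 2, 3
  Positive values: 4.89, 1.34
  Negative values: -4.74, -1.16
Step 2: mu+(X) = mu(P) = sum of positive atom values = 6.23
Step 3: mu-(X) = -mu(N) = sum of |negative atom values| = 5.9
Step 4: |mu|(X) = mu+(X) + mu-(X) = 6.23 + 5.9 = 12.13


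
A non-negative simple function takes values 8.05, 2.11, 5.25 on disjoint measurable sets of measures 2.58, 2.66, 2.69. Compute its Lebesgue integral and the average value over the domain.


Step 1: Integral = sum(value_i * measure_i)
= 8.05*2.58 + 2.11*2.66 + 5.25*2.69
= 20.769 + 5.6126 + 14.1225
= 40.5041
Step 2: Total measure of domain = 2.58 + 2.66 + 2.69 = 7.93
Step 3: Average value = 40.5041 / 7.93 = 5.107705


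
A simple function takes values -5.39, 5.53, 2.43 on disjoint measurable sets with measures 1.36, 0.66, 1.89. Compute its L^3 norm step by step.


Step 1: Compute |f_i|^3 for each value:
  |-5.39|^3 = 156.590819
  |5.53|^3 = 169.112377
  |2.43|^3 = 14.348907
Step 2: Multiply by measures and sum:
  156.590819 * 1.36 = 212.963514
  169.112377 * 0.66 = 111.614169
  14.348907 * 1.89 = 27.119434
Sum = 212.963514 + 111.614169 + 27.119434 = 351.697117
Step 3: Take the p-th root:
||f||_3 = (351.697117)^(1/3) = 7.058671


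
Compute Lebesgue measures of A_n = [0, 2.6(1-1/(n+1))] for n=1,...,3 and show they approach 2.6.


By continuity of measure from below: if A_n increases to A, then m(A_n) -> m(A).
Here A = [0, 2.6], so m(A) = 2.6
Step 1: a_1 = 2.6*(1 - 1/2) = 1.3, m(A_1) = 1.3
Step 2: a_2 = 2.6*(1 - 1/3) = 1.7333, m(A_2) = 1.7333
Step 3: a_3 = 2.6*(1 - 1/4) = 1.95, m(A_3) = 1.95
Limit: m(A_n) -> m([0,2.6]) = 2.6


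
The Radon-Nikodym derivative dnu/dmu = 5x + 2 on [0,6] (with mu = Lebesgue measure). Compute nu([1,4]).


nu(A) = integral_A (dnu/dmu) dmu = integral_1^4 (5x + 2) dx
Step 1: Antiderivative F(x) = (5/2)x^2 + 2x
Step 2: F(4) = (5/2)*4^2 + 2*4 = 40 + 8 = 48
Step 3: F(1) = (5/2)*1^2 + 2*1 = 2.5 + 2 = 4.5
Step 4: nu([1,4]) = F(4) - F(1) = 48 - 4.5 = 43.5


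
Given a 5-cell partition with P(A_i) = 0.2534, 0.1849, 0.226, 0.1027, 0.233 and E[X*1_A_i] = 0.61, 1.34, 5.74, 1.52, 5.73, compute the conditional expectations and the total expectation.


For each cell A_i: E[X|A_i] = E[X*1_A_i] / P(A_i)
Step 1: E[X|A_1] = 0.61 / 0.2534 = 2.407261
Step 2: E[X|A_2] = 1.34 / 0.1849 = 7.247161
Step 3: E[X|A_3] = 5.74 / 0.226 = 25.39823
Step 4: E[X|A_4] = 1.52 / 0.1027 = 14.800389
Step 5: E[X|A_5] = 5.73 / 0.233 = 24.592275
Verification: E[X] = sum E[X*1_A_i] = 0.61 + 1.34 + 5.74 + 1.52 + 5.73 = 14.94


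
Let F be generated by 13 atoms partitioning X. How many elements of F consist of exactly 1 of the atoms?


Each element of F is a union of some subset of the 13 atoms.
Elements that are unions of exactly 1 atoms correspond to 1-element subsets of the 13 atoms.
Count = C(13, 1) = 13! / (1! * 12!) = 13.


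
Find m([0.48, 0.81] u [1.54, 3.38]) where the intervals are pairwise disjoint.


For pairwise disjoint intervals, m(union) = sum of lengths.
= (0.81 - 0.48) + (3.38 - 1.54)
= 0.33 + 1.84
= 2.17


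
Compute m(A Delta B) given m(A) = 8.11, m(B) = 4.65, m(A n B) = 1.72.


m(A Delta B) = m(A) + m(B) - 2*m(A n B)
= 8.11 + 4.65 - 2*1.72
= 8.11 + 4.65 - 3.44
= 9.32


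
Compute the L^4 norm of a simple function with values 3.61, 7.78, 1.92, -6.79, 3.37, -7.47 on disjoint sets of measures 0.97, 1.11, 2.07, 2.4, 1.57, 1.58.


Step 1: Compute |f_i|^4 for each value:
  |3.61|^4 = 169.83563
  |7.78|^4 = 3663.687207
  |1.92|^4 = 13.589545
  |-6.79|^4 = 2125.588037
  |3.37|^4 = 128.979178
  |-7.47|^4 = 3113.740441
Step 2: Multiply by measures and sum:
  169.83563 * 0.97 = 164.740561
  3663.687207 * 1.11 = 4066.692799
  13.589545 * 2.07 = 28.130358
  2125.588037 * 2.4 = 5101.411288
  128.979178 * 1.57 = 202.497309
  3113.740441 * 1.58 = 4919.709896
Sum = 164.740561 + 4066.692799 + 28.130358 + 5101.411288 + 202.497309 + 4919.709896 = 14483.182213
Step 3: Take the p-th root:
||f||_4 = (14483.182213)^(1/4) = 10.970237


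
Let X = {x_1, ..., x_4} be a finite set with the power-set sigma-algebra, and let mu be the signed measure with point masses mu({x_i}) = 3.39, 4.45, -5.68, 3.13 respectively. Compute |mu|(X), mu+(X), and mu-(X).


Step 1: Every measurable set is a union of atoms (the cells / points), so a Hahn decomposition is
  obtained by grouping atoms by sign: P = union of atoms with mu > 0, N = union of the remaining atoms.
  Atoms in P (indices): 1, 2, 4;  atoms in N (indices): 3
  Positive values: 3.39, 4.45, 3.13
  Negative values: -5.68
Step 2: mu+(X) = mu(P) = sum of positive atom values = 10.97
Step 3: mu-(X) = -mu(N) = sum of |negative atom values| = 5.68
Step 4: |mu|(X) = mu+(X) + mu-(X) = 10.97 + 5.68 = 16.65


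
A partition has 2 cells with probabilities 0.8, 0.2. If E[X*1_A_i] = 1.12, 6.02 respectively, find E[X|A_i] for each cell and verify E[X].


For each cell A_i: E[X|A_i] = E[X*1_A_i] / P(A_i)
Step 1: E[X|A_1] = 1.12 / 0.8 = 1.4
Step 2: E[X|A_2] = 6.02 / 0.2 = 30.1
Verification: E[X] = sum E[X*1_A_i] = 1.12 + 6.02 = 7.14


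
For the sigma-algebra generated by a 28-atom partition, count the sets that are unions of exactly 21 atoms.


Each element of F is a union of some subset of the 28 atoms.
Elements that are unions of exactly 21 atoms correspond to 21-element subsets of the 28 atoms.
Count = C(28, 21) = 28! / (21! * 7!) = 1184040.


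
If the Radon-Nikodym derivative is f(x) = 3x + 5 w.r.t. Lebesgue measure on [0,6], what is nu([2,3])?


nu(A) = integral_A (dnu/dmu) dmu = integral_2^3 (3x + 5) dx
Step 1: Antiderivative F(x) = (3/2)x^2 + 5x
Step 2: F(3) = (3/2)*3^2 + 5*3 = 13.5 + 15 = 28.5
Step 3: F(2) = (3/2)*2^2 + 5*2 = 6 + 10 = 16
Step 4: nu([2,3]) = F(3) - F(2) = 28.5 - 16 = 12.5


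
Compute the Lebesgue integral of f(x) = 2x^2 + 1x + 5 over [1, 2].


The Lebesgue integral of a Riemann-integrable function agrees with the Riemann integral.
Antiderivative F(x) = (2/3)x^3 + (1/2)x^2 + 5x
F(2) = (2/3)*2^3 + (1/2)*2^2 + 5*2
     = (2/3)*8 + (1/2)*4 + 5*2
     = 5.333333 + 2 + 10
     = 17.333333
F(1) = 6.166667
Integral = F(2) - F(1) = 17.333333 - 6.166667 = 11.166667


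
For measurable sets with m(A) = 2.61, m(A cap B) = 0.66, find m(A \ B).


m(A \ B) = m(A) - m(A n B)
= 2.61 - 0.66
= 1.95


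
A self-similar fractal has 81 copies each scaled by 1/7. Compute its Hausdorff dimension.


For a self-similar set with N copies scaled by 1/r:
dim_H = log(N)/log(r) = log(81)/log(7)
= 4.394449/1.94591
= 2.2583


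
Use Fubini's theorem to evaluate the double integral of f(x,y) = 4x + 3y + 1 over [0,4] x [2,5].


By Fubini, integrate in x first, then y.
Step 1: Fix y, integrate over x in [0,4]:
  integral(4x + 3y + 1, x=0..4)
  = 4*(4^2 - 0^2)/2 + (3y + 1)*(4 - 0)
  = 32 + (3y + 1)*4
  = 32 + 12y + 4
  = 36 + 12y
Step 2: Integrate over y in [2,5]:
  integral(36 + 12y, y=2..5)
  = 36*3 + 12*(5^2 - 2^2)/2
  = 108 + 126
  = 234


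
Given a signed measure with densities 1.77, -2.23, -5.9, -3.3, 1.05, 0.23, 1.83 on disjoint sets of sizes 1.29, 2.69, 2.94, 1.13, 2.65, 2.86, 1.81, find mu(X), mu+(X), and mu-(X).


Step 1: Compute signed measure on each set:
  Set 1: 1.77 * 1.29 = 2.2833
  Set 2: -2.23 * 2.69 = -5.9987
  Set 3: -5.9 * 2.94 = -17.346
  Set 4: -3.3 * 1.13 = -3.729
  Set 5: 1.05 * 2.65 = 2.7825
  Set 6: 0.23 * 2.86 = 0.6578
  Set 7: 1.83 * 1.81 = 3.3123
Step 2: Total signed measure = (2.2833) + (-5.9987) + (-17.346) + (-3.729) + (2.7825) + (0.6578) + (3.3123)
     = -18.0378
Step 3: Positive part mu+(X) = sum of positive contributions = 9.0359
Step 4: Negative part mu-(X) = |sum of negative contributions| = 27.0737


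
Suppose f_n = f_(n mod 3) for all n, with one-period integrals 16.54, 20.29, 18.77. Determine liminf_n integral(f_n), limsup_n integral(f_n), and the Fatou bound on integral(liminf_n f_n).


The sequence (integral(f_n)) is periodic with period 3, repeating the values 16.54, 20.29, 18.77 indefinitely.
Step 1: For a periodic sequence, every tail (a_m, a_(m+1), ...) contains all 3 period values infinitely often.
Step 2: Hence inf of every tail = min of the period values = min(16.54, 20.29, 18.77) = 16.54.
        liminf_n integral(f_n) = sup over m of (inf of tail from m) = 16.54.
Step 3: Similarly sup of every tail = max of the period values = 20.29.
        limsup_n integral(f_n) = 20.29.
Step 4: Fatou's lemma: integral(liminf_n f_n) <= liminf_n integral(f_n) = 16.54.
        So the integral of the pointwise liminf is at most 16.54.


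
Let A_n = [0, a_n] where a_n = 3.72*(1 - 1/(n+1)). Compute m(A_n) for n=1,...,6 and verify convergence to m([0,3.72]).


By continuity of measure from below: if A_n increases to A, then m(A_n) -> m(A).
Here A = [0, 3.72], so m(A) = 3.72
Step 1: a_1 = 3.72*(1 - 1/2) = 1.86, m(A_1) = 1.86
Step 2: a_2 = 3.72*(1 - 1/3) = 2.48, m(A_2) = 2.48
Step 3: a_3 = 3.72*(1 - 1/4) = 2.79, m(A_3) = 2.79
Step 4: a_4 = 3.72*(1 - 1/5) = 2.976, m(A_4) = 2.976
Step 5: a_5 = 3.72*(1 - 1/6) = 3.1, m(A_5) = 3.1
Step 6: a_6 = 3.72*(1 - 1/7) = 3.1886, m(A_6) = 3.1886
Limit: m(A_n) -> m([0,3.72]) = 3.72


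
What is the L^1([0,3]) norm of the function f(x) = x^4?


Step 1: ||f||_1 = (integral_0^3 |x^4|^1 dx)^(1/1)
     = (integral_0^3 x^4 dx)^(1/1)
Step 2: integral_0^3 x^4 dx = [x^5/(5)] from 0 to 3 = 3^5/5
     = 243/5 = 48.6
Step 3: ||f||_1 = (48.6)^(1/1) = 48.6


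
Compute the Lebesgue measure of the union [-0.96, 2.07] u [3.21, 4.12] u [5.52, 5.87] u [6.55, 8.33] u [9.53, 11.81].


For pairwise disjoint intervals, m(union) = sum of lengths.
= (2.07 - -0.96) + (4.12 - 3.21) + (5.87 - 5.52) + (8.33 - 6.55) + (11.81 - 9.53)
= 3.03 + 0.91 + 0.35 + 1.78 + 2.28
= 8.35


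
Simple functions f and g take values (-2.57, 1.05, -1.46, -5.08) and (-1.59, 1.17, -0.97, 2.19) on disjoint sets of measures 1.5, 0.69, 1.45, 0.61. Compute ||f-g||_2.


Step 1: Compute differences f_i - g_i:
  -2.57 - -1.59 = -0.98
  1.05 - 1.17 = -0.12
  -1.46 - -0.97 = -0.49
  -5.08 - 2.19 = -7.27
Step 2: Compute |diff|^2 * measure for each set:
  |-0.98|^2 * 1.5 = 0.9604 * 1.5 = 1.4406
  |-0.12|^2 * 0.69 = 0.0144 * 0.69 = 0.009936
  |-0.49|^2 * 1.45 = 0.2401 * 1.45 = 0.348145
  |-7.27|^2 * 0.61 = 52.8529 * 0.61 = 32.240269
Step 3: Sum = 34.03895
Step 4: ||f-g||_2 = (34.03895)^(1/2) = 5.834291


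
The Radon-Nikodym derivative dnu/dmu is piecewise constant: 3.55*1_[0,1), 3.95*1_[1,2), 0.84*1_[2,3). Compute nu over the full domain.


Integrate each piece of the Radon-Nikodym derivative:
Step 1: integral_0^1 3.55 dx = 3.55*(1-0) = 3.55*1 = 3.55
Step 2: integral_1^2 3.95 dx = 3.95*(2-1) = 3.95*1 = 3.95
Step 3: integral_2^3 0.84 dx = 0.84*(3-2) = 0.84*1 = 0.84
Total: 3.55 + 3.95 + 0.84 = 8.34
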